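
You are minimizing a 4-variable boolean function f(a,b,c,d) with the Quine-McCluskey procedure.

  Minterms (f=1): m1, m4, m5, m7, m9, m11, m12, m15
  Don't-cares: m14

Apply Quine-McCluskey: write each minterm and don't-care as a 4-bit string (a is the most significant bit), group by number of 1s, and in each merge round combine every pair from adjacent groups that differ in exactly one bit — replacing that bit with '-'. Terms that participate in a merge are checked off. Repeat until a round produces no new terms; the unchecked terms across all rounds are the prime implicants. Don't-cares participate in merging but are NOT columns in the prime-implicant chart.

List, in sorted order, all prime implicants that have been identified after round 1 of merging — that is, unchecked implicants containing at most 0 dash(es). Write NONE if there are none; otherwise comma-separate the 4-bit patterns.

NONE

Round 0: 0001✓ 0100✓ 0101✓ 0111✓ 1001✓ 1011✓ 1100✓ 1110✓ 1111✓
Round 1: -001 -100 -111 0-01 01-1 010- 1-11 10-1 11-0 111-
PIs = {-001, -100, -111, 0-01, 01-1, 010-, 1-11, 10-1, 11-0, 111-}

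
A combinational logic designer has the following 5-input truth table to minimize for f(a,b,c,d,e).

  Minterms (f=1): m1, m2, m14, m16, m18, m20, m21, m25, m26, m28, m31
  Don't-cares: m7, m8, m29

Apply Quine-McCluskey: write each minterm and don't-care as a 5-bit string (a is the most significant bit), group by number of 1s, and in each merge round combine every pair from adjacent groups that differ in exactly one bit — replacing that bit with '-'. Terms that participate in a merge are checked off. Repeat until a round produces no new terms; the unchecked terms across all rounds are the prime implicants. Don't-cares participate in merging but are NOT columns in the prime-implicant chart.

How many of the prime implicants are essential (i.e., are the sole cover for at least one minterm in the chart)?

7

Round 0: 00001 00010✓ 00111 01000 01110 10000✓ 10010✓ 10100✓ 10101✓ 11001✓ 11010✓ 11100✓ 11101✓ 11111✓
Round 1: -0010 1-010 1-100✓ 1-101✓ 10-00 100-0 1010-✓ 11-01 111-1 1110-✓
Round 2: 1-10-
PIs = {-0010, 00001, 00111, 01000, 01110, 1-010, 1-10-, 10-00, 100-0, 11-01, 111-1}
Coverage chart:
  m1: 00001 ←essential
  m2: -0010 ←essential
  m14: 01110 ←essential
  m16: 10-00,100-0
  m18: -0010,1-010,100-0
  m20: 1-10-,10-00
  m21: 1-10- ←essential
  m25: 11-01 ←essential
  m26: 1-010 ←essential
  m28: 1-10- ←essential
  m31: 111-1 ←essential
Essential: -0010, 00001, 01110, 1-010, 1-10-, 11-01, 111-1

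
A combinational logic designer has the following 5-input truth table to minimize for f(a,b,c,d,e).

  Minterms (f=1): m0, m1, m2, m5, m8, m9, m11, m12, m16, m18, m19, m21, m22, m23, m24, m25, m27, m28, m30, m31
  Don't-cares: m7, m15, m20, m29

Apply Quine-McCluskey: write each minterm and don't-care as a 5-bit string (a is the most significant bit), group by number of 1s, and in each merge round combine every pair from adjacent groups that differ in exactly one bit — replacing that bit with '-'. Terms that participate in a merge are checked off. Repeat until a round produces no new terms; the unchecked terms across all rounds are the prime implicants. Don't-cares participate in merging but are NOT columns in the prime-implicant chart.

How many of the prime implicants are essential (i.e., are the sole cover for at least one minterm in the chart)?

size-2^0 implicants → 00000(✓)  00001(✓)  00010(✓)  00101(✓)  00111(✓)  01000(✓)  01001(✓)  01011(✓)  01100(✓)  01111(✓)  10000(✓)  10010(✓)  10011(✓)  10100(✓)  10101(✓)  10110(✓)  10111(✓)  11000(✓)  11001(✓)  11011(✓)  11100(✓)  11101(✓)  11110(✓)  11111(✓)
size-2^1 implicants → -0000(✓)  -0010(✓)  -0101(✓)  -0111(✓)  -1000(✓)  -1001(✓)  -1011(✓)  -1100(✓)  -1111(✓)  0-000(✓)  0-001(✓)  0-111(✓)  00-01  000-0(✓)  0000-(✓)  001-1(✓)  01-00(✓)  01-11(✓)  010-1(✓)  0100-(✓)  1-000(✓)  1-011(✓)  1-100(✓)  1-101(✓)  1-110(✓)  1-111(✓)  10-00(✓)  10-10(✓)  10-11(✓)  100-0(✓)  1001-(✓)  101-0(✓)  101-1(✓)  1010-(✓)  1011-(✓)  11-00(✓)  11-01(✓)  11-11(✓)  110-1(✓)  1100-(✓)  111-0(✓)  111-1(✓)  1110-(✓)  1111-(✓)
size-2^2 implicants → --000  --111  -00-0  -01-1  -1-00  -1-11  -10-1  -100-  0-00-  1--00  1--11  1-1-0(✓)  1-1-1(✓)  1-10-(✓)  1-11-(✓)  10--0  10-1-  101--(✓)  11--1  11-0-  111--(✓)
size-2^3 implicants → 1-1--
Unchecked terms (primes): --000, --111, -00-0, -01-1, -1-00, -1-11, -10-1, -100-, 0-00-, 00-01, 1--00, 1--11, 1-1--, 10--0, 10-1-, 11--1, 11-0-
Minterm coverage:
  m0 ⊆ --000,-00-0,0-00-
  m1 ⊆ 0-00-,00-01
  m2 ⊆ -00-0 [E]
  m5 ⊆ -01-1,00-01
  m8 ⊆ --000,-1-00,-100-,0-00-
  m9 ⊆ -10-1,-100-,0-00-
  m11 ⊆ -1-11,-10-1
  m12 ⊆ -1-00 [E]
  m16 ⊆ --000,-00-0,1--00,10--0
  m18 ⊆ -00-0,10--0,10-1-
  m19 ⊆ 1--11,10-1-
  m21 ⊆ -01-1,1-1--
  m22 ⊆ 1-1--,10--0,10-1-
  m23 ⊆ --111,-01-1,1--11,1-1--,10-1-
  m24 ⊆ --000,-1-00,-100-,1--00,11-0-
  m25 ⊆ -10-1,-100-,11--1,11-0-
  m27 ⊆ -1-11,-10-1,1--11,11--1
  m28 ⊆ -1-00,1--00,1-1--,11-0-
  m30 ⊆ 1-1-- [E]
  m31 ⊆ --111,-1-11,1--11,1-1--,11--1
E = {-00-0, -1-00, 1-1--}

3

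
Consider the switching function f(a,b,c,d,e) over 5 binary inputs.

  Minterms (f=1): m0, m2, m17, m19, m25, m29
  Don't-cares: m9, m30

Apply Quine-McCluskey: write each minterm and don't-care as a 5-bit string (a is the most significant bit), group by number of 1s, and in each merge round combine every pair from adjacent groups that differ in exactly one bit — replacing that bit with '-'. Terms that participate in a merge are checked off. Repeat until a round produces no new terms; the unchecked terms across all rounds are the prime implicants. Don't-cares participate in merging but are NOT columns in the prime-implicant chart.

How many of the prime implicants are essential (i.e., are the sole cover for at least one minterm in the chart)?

[col 0] 00000*, 00010*, 01001*, 10001*, 10011*, 11001*, 11101*, 11110
[col 1] -1001, 000-0, 1-001, 100-1, 11-01
Prime implicants: -1001, 000-0, 1-001, 100-1, 11-01, 11110
PI chart (minterm → PIs covering it):
  0 | 000-0  (sole → essential)
  2 | 000-0  (sole → essential)
  17 | 1-001,100-1
  19 | 100-1  (sole → essential)
  25 | -1001,1-001,11-01
  29 | 11-01  (sole → essential)
Essential prime implicants: 000-0, 100-1, 11-01

3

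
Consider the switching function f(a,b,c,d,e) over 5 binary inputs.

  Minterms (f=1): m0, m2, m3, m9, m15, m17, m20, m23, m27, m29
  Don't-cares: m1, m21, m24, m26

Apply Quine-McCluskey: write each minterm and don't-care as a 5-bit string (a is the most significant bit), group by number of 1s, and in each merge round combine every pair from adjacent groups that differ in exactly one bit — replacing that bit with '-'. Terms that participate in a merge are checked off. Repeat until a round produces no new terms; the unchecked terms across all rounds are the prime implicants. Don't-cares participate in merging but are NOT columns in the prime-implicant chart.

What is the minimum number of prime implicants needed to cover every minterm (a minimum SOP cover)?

size-2^0 implicants → 00000(✓)  00001(✓)  00010(✓)  00011(✓)  01001(✓)  01111  10001(✓)  10100(✓)  10101(✓)  10111(✓)  11000(✓)  11010(✓)  11011(✓)  11101(✓)
size-2^1 implicants → -0001  0-001  000-0(✓)  000-1(✓)  0000-(✓)  0001-(✓)  1-101  10-01  101-1  1010-  110-0  1101-
size-2^2 implicants → 000--
Unchecked terms (primes): -0001, 0-001, 000--, 01111, 1-101, 10-01, 101-1, 1010-, 110-0, 1101-
Minterm coverage:
  m0 ⊆ 000-- [E]
  m2 ⊆ 000-- [E]
  m3 ⊆ 000-- [E]
  m9 ⊆ 0-001 [E]
  m15 ⊆ 01111 [E]
  m17 ⊆ -0001,10-01
  m20 ⊆ 1010- [E]
  m23 ⊆ 101-1 [E]
  m27 ⊆ 1101- [E]
  m29 ⊆ 1-101 [E]
E = {0-001, 000--, 01111, 1-101, 101-1, 1010-, 1101-}
Petrick residual → -0001
Cover = b'c'd'e + a'c'd'e + a'b'c' + a'bcde + acd'e + ab'ce + ab'cd' + abc'd  |cover|=8

8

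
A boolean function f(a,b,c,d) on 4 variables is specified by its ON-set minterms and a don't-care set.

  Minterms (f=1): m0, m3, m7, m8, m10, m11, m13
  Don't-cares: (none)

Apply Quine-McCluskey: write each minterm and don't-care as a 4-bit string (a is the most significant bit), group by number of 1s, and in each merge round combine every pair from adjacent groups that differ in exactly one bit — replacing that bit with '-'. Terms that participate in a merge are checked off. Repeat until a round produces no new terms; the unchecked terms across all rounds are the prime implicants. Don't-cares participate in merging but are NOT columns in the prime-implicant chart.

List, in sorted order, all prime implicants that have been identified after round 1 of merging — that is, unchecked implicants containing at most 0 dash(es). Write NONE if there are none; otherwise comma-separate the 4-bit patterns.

size-2^0 implicants → 0000(✓)  0011(✓)  0111(✓)  1000(✓)  1010(✓)  1011(✓)  1101
size-2^1 implicants → -000  -011  0-11  10-0  101-
Unchecked terms (primes): -000, -011, 0-11, 10-0, 101-, 1101

1101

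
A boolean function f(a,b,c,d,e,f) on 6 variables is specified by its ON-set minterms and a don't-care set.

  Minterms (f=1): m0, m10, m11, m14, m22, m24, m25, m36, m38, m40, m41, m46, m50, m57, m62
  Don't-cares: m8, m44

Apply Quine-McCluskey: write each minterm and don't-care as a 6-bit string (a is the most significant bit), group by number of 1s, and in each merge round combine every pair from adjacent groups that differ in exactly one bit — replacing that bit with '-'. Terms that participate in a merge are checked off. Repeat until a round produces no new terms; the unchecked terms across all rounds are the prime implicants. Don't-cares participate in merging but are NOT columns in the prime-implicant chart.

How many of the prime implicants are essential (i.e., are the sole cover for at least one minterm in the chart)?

[col 0] 000000*, 001000*, 001010*, 001011*, 001110*, 010110, 011000*, 011001*, 100100*, 100110*, 101000*, 101001*, 101100*, 101110*, 110010, 111001*, 111110*
[col 1] -01000, -01110, -11001, 0-1000, 00-000, 001-10, 0010-0, 00101-, 01100-, 1-1001, 1-1110, 10-100*, 10-110*, 1001-0*, 101-00, 10100-, 1011-0*
[col 2] 10-1-0
Prime implicants: -01000, -01110, -11001, 0-1000, 00-000, 001-10, 0010-0, 00101-, 010110, 01100-, 1-1001, 1-1110, 10-1-0, 101-00, 10100-, 110010
PI chart (minterm → PIs covering it):
  0 | 00-000  (sole → essential)
  10 | 001-10,0010-0,00101-
  11 | 00101-  (sole → essential)
  14 | -01110,001-10
  22 | 010110  (sole → essential)
  24 | 0-1000,01100-
  25 | -11001,01100-
  36 | 10-1-0  (sole → essential)
  38 | 10-1-0  (sole → essential)
  40 | -01000,101-00,10100-
  41 | 1-1001,10100-
  46 | -01110,1-1110,10-1-0
  50 | 110010  (sole → essential)
  57 | -11001,1-1001
  62 | 1-1110  (sole → essential)
Essential prime implicants: 00-000, 00101-, 010110, 1-1110, 10-1-0, 110010

6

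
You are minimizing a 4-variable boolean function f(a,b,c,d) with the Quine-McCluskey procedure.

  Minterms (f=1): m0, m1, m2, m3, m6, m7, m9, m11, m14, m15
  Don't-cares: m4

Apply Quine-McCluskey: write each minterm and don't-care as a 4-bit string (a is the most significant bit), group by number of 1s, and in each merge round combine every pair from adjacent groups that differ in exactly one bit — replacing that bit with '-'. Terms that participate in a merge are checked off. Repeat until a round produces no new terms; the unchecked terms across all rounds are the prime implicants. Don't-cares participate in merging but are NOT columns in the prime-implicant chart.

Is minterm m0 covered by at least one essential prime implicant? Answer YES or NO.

NO

[col 0] 0000*, 0001*, 0010*, 0011*, 0100*, 0110*, 0111*, 1001*, 1011*, 1110*, 1111*
[col 1] -001*, -011*, -110*, -111*, 0-00*, 0-10*, 0-11*, 00-0*, 00-1*, 000-*, 001-*, 01-0*, 011-*, 1-11*, 10-1*, 111-*
[col 2] --11, -0-1, -11-, 0--0, 0-1-, 00--
Prime implicants: --11, -0-1, -11-, 0--0, 0-1-, 00--
PI chart (minterm → PIs covering it):
  0 | 0--0,00--
  1 | -0-1,00--
  2 | 0--0,0-1-,00--
  3 | --11,-0-1,0-1-,00--
  6 | -11-,0--0,0-1-
  7 | --11,-11-,0-1-
  9 | -0-1  (sole → essential)
  11 | --11,-0-1
  14 | -11-  (sole → essential)
  15 | --11,-11-
Essential prime implicants: -0-1, -11-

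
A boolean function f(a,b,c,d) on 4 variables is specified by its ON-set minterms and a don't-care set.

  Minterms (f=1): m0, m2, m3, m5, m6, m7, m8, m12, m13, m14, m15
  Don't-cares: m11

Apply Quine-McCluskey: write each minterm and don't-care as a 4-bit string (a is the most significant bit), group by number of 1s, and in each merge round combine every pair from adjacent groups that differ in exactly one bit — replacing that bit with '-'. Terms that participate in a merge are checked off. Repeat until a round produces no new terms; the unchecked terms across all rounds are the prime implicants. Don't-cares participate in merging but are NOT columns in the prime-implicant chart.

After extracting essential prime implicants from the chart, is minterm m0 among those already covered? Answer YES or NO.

NO

[col 0] 0000*, 0010*, 0011*, 0101*, 0110*, 0111*, 1000*, 1011*, 1100*, 1101*, 1110*, 1111*
[col 1] -000, -011*, -101*, -110*, -111*, 0-10*, 0-11*, 00-0, 001-*, 01-1*, 011-*, 1-00, 1-11*, 11-0*, 11-1*, 110-*, 111-*
[col 2] --11, -1-1, -11-, 0-1-, 11--
Prime implicants: --11, -000, -1-1, -11-, 0-1-, 00-0, 1-00, 11--
PI chart (minterm → PIs covering it):
  0 | -000,00-0
  2 | 0-1-,00-0
  3 | --11,0-1-
  5 | -1-1  (sole → essential)
  6 | -11-,0-1-
  7 | --11,-1-1,-11-,0-1-
  8 | -000,1-00
  12 | 1-00,11--
  13 | -1-1,11--
  14 | -11-,11--
  15 | --11,-1-1,-11-,11--
Essential prime implicants: -1-1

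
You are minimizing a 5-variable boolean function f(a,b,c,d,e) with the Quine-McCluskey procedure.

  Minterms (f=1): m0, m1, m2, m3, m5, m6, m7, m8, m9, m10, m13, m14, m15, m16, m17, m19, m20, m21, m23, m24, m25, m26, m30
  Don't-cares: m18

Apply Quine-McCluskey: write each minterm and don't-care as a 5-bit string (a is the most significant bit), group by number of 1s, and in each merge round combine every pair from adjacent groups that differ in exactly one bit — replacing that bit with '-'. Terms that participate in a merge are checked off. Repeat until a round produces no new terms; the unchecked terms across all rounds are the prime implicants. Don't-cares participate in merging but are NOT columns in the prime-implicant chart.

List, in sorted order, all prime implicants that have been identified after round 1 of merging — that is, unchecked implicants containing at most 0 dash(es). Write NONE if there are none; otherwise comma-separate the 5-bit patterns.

size-2^0 implicants → 00000(✓)  00001(✓)  00010(✓)  00011(✓)  00101(✓)  00110(✓)  00111(✓)  01000(✓)  01001(✓)  01010(✓)  01101(✓)  01110(✓)  01111(✓)  10000(✓)  10001(✓)  10010(✓)  10011(✓)  10100(✓)  10101(✓)  10111(✓)  11000(✓)  11001(✓)  11010(✓)  11110(✓)
size-2^1 implicants → -0000(✓)  -0001(✓)  -0010(✓)  -0011(✓)  -0101(✓)  -0111(✓)  -1000(✓)  -1001(✓)  -1010(✓)  -1110(✓)  0-000(✓)  0-001(✓)  0-010(✓)  0-101(✓)  0-110(✓)  0-111(✓)  00-01(✓)  00-10(✓)  00-11(✓)  000-0(✓)  000-1(✓)  0000-(✓)  0001-(✓)  001-1(✓)  0011-(✓)  01-01(✓)  01-10(✓)  010-0(✓)  0100-(✓)  011-1(✓)  0111-(✓)  1-000(✓)  1-001(✓)  1-010(✓)  10-00(✓)  10-01(✓)  10-11(✓)  100-0(✓)  100-1(✓)  1000-(✓)  1001-(✓)  101-1(✓)  1010-(✓)  11-10(✓)  110-0(✓)  1100-(✓)
size-2^2 implicants → --000(✓)  --001(✓)  --010(✓)  -0-01(✓)  -0-11(✓)  -00-0(✓)  -00-1(✓)  -000-(✓)  -001-(✓)  -01-1(✓)  -1-10  -10-0(✓)  -100-(✓)  0--01  0--10  0-0-0(✓)  0-00-(✓)  0-1-1  0-11-  00--1(✓)  00-1-  000--(✓)  1-0-0(✓)  1-00-(✓)  10--1(✓)  10-0-  100--(✓)
size-2^3 implicants → --0-0  --00-  -0--1  -00--
Unchecked terms (primes): --0-0, --00-, -0--1, -00--, -1-10, 0--01, 0--10, 0-1-1, 0-11-, 00-1-, 10-0-

NONE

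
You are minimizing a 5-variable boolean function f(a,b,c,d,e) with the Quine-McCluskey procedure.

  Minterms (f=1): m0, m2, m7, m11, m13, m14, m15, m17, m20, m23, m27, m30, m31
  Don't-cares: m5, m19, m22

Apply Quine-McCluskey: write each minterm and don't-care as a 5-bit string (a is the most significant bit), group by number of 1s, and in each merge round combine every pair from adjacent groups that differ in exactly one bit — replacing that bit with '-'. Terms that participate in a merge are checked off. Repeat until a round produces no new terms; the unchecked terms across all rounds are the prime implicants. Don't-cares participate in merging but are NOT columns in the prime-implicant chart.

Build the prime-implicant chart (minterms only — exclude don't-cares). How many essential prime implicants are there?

[col 0] 00000*, 00010*, 00101*, 00111*, 01011*, 01101*, 01110*, 01111*, 10001*, 10011*, 10100*, 10110*, 10111*, 11011*, 11110*, 11111*
[col 1] -0111*, -1011*, -1110*, -1111*, 0-101*, 0-111*, 000-0, 001-1*, 01-11*, 011-1*, 0111-*, 1-011*, 1-110*, 1-111*, 10-11*, 100-1, 101-0, 1011-*, 11-11*, 1111-*
[col 2] --111, -1-11, -111-, 0-1-1, 1--11, 1-11-
Prime implicants: --111, -1-11, -111-, 0-1-1, 000-0, 1--11, 1-11-, 100-1, 101-0
PI chart (minterm → PIs covering it):
  0 | 000-0  (sole → essential)
  2 | 000-0  (sole → essential)
  7 | --111,0-1-1
  11 | -1-11  (sole → essential)
  13 | 0-1-1  (sole → essential)
  14 | -111-  (sole → essential)
  15 | --111,-1-11,-111-,0-1-1
  17 | 100-1  (sole → essential)
  20 | 101-0  (sole → essential)
  23 | --111,1--11,1-11-
  27 | -1-11,1--11
  30 | -111-,1-11-
  31 | --111,-1-11,-111-,1--11,1-11-
Essential prime implicants: -1-11, -111-, 0-1-1, 000-0, 100-1, 101-0

6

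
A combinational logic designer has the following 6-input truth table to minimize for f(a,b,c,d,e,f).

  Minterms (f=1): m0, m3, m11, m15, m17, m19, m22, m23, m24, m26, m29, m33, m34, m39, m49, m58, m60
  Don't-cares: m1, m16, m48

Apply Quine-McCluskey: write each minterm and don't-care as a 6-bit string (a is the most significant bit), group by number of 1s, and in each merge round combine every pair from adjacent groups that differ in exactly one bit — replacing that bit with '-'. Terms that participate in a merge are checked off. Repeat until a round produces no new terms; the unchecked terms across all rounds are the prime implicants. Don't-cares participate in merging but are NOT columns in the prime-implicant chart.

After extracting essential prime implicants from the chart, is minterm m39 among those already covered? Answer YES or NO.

YES

[col 0] 000000*, 000001*, 000011*, 001011*, 001111*, 010000*, 010001*, 010011*, 010110*, 010111*, 011000*, 011010*, 011101, 100001*, 100010, 100111, 110000*, 110001*, 111010*, 111100
[col 1] -00001*, -10000*, -10001*, -11010, 0-0000*, 0-0001*, 0-0011*, 00-011, 0000-1*, 00000-*, 001-11, 01-000, 010-11, 0100-1*, 01000-*, 01011-, 0110-0, 1-0001*, 11000-*
[col 2] --0001, -1000-, 0-00-1, 0-000-
Prime implicants: --0001, -1000-, -11010, 0-00-1, 0-000-, 00-011, 001-11, 01-000, 010-11, 01011-, 0110-0, 011101, 100010, 100111, 111100
PI chart (minterm → PIs covering it):
  0 | 0-000-  (sole → essential)
  3 | 0-00-1,00-011
  11 | 00-011,001-11
  15 | 001-11  (sole → essential)
  17 | --0001,-1000-,0-00-1,0-000-
  19 | 0-00-1,010-11
  22 | 01011-  (sole → essential)
  23 | 010-11,01011-
  24 | 01-000,0110-0
  26 | -11010,0110-0
  29 | 011101  (sole → essential)
  33 | --0001  (sole → essential)
  34 | 100010  (sole → essential)
  39 | 100111  (sole → essential)
  49 | --0001,-1000-
  58 | -11010  (sole → essential)
  60 | 111100  (sole → essential)
Essential prime implicants: --0001, -11010, 0-000-, 001-11, 01011-, 011101, 100010, 100111, 111100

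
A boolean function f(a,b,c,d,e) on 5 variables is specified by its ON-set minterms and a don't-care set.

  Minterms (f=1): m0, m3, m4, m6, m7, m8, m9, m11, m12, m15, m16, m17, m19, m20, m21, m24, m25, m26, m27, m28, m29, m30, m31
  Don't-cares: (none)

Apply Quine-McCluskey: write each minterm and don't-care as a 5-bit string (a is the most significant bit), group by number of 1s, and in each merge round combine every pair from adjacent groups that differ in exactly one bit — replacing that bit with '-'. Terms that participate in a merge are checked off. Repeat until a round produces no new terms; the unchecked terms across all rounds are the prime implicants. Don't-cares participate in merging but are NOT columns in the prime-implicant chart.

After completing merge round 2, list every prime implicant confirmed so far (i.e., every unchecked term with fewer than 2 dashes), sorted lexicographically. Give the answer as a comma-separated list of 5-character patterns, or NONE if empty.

Round 0: 00000✓ 00011✓ 00100✓ 00110✓ 00111✓ 01000✓ 01001✓ 01011✓ 01100✓ 01111✓ 10000✓ 10001✓ 10011✓ 10100✓ 10101✓ 11000✓ 11001✓ 11010✓ 11011✓ 11100✓ 11101✓ 11110✓ 11111✓
Round 1: -0000✓ -0011✓ -0100✓ -1000✓ -1001✓ -1011✓ -1100✓ -1111✓ 0-000✓ 0-011✓ 0-100✓ 0-111✓ 00-00✓ 00-11✓ 001-0 0011- 01-00✓ 01-11✓ 010-1✓ 0100-✓ 1-000✓ 1-001✓ 1-011✓ 1-100✓ 1-101✓ 10-00✓ 10-01✓ 100-1✓ 1000-✓ 1010-✓ 11-00✓ 11-01✓ 11-10✓ 11-11✓ 110-0✓ 110-1✓ 1100-✓ 1101-✓ 111-0✓ 111-1✓ 1110-✓ 1111-✓
Round 2: --000✓ --011 --100✓ -0-00✓ -1-00✓ -1-11 -10-1 -100- 0--00✓ 0--11 1--00✓ 1--01✓ 1-0-1 1-00-✓ 1-10-✓ 10-0-✓ 11--0✓ 11--1✓ 11-0-✓ 11-1-✓ 110--✓ 111--✓
Round 3: ---00 1--0- 11---
PIs = {---00, --011, -1-11, -10-1, -100-, 0--11, 001-0, 0011-, 1--0-, 1-0-1, 11---}

001-0, 0011-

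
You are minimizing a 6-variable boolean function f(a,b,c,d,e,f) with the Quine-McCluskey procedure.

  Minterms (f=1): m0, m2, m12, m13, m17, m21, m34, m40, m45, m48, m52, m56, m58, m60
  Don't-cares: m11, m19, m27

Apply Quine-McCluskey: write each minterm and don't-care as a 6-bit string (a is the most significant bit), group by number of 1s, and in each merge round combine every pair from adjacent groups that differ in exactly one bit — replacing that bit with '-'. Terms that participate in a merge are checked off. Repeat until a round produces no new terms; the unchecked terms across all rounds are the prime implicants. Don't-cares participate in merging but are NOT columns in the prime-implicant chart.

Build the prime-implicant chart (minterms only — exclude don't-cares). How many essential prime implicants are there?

8

[col 0] 000000*, 000010*, 001011*, 001100*, 001101*, 010001*, 010011*, 010101*, 011011*, 100010*, 101000*, 101101*, 110000*, 110100*, 111000*, 111010*, 111100*
[col 1] -00010, -01101, 0-1011, 0000-0, 00110-, 01-011, 010-01, 0100-1, 1-1000, 11-000*, 11-100*, 110-00*, 111-00*, 1110-0
[col 2] 11--00
Prime implicants: -00010, -01101, 0-1011, 0000-0, 00110-, 01-011, 010-01, 0100-1, 1-1000, 11--00, 1110-0
PI chart (minterm → PIs covering it):
  0 | 0000-0  (sole → essential)
  2 | -00010,0000-0
  12 | 00110-  (sole → essential)
  13 | -01101,00110-
  17 | 010-01,0100-1
  21 | 010-01  (sole → essential)
  34 | -00010  (sole → essential)
  40 | 1-1000  (sole → essential)
  45 | -01101  (sole → essential)
  48 | 11--00  (sole → essential)
  52 | 11--00  (sole → essential)
  56 | 1-1000,11--00,1110-0
  58 | 1110-0  (sole → essential)
  60 | 11--00  (sole → essential)
Essential prime implicants: -00010, -01101, 0000-0, 00110-, 010-01, 1-1000, 11--00, 1110-0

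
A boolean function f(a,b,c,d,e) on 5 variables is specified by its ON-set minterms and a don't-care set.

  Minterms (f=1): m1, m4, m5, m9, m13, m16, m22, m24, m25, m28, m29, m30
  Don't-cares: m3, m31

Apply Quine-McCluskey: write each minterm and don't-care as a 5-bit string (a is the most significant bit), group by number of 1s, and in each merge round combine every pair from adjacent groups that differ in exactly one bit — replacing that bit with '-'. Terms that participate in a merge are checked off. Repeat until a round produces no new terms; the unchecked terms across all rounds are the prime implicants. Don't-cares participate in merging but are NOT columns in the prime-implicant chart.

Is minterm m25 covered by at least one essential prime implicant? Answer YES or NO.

[col 0] 00001*, 00011*, 00100*, 00101*, 01001*, 01101*, 10000*, 10110*, 11000*, 11001*, 11100*, 11101*, 11110*, 11111*
[col 1] -1001*, -1101*, 0-001*, 0-101*, 00-01*, 000-1, 0010-, 01-01*, 1-000, 1-110, 11-00*, 11-01*, 1100-*, 111-0*, 111-1*, 1110-*, 1111-*
[col 2] -1-01, 0--01, 11-0-, 111--
Prime implicants: -1-01, 0--01, 000-1, 0010-, 1-000, 1-110, 11-0-, 111--
PI chart (minterm → PIs covering it):
  1 | 0--01,000-1
  4 | 0010-  (sole → essential)
  5 | 0--01,0010-
  9 | -1-01,0--01
  13 | -1-01,0--01
  16 | 1-000  (sole → essential)
  22 | 1-110  (sole → essential)
  24 | 1-000,11-0-
  25 | -1-01,11-0-
  28 | 11-0-,111--
  29 | -1-01,11-0-,111--
  30 | 1-110,111--
Essential prime implicants: 0010-, 1-000, 1-110

NO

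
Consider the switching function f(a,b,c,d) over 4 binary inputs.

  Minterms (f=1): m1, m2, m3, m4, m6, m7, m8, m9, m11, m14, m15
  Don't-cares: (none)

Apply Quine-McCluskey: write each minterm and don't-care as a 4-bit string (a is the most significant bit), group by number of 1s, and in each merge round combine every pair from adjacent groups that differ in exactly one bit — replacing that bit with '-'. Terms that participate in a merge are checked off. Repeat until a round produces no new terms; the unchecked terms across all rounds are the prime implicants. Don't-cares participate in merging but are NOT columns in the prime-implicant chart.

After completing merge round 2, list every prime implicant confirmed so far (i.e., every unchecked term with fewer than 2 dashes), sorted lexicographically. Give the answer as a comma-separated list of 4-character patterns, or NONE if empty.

[col 0] 0001*, 0010*, 0011*, 0100*, 0110*, 0111*, 1000*, 1001*, 1011*, 1110*, 1111*
[col 1] -001*, -011*, -110*, -111*, 0-10*, 0-11*, 00-1*, 001-*, 01-0, 011-*, 1-11*, 10-1*, 100-, 111-*
[col 2] --11, -0-1, -11-, 0-1-
Prime implicants: --11, -0-1, -11-, 0-1-, 01-0, 100-

01-0, 100-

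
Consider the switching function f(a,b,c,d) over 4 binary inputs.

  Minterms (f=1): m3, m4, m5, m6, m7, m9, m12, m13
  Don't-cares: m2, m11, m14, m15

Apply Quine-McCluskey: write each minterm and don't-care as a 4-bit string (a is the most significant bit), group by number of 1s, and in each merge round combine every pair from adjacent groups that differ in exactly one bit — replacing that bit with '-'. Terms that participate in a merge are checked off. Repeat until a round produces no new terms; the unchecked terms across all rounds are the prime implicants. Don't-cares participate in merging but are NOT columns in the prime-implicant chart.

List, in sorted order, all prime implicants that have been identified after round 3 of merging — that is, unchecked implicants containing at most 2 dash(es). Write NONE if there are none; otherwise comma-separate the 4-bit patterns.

[col 0] 0010*, 0011*, 0100*, 0101*, 0110*, 0111*, 1001*, 1011*, 1100*, 1101*, 1110*, 1111*
[col 1] -011*, -100*, -101*, -110*, -111*, 0-10*, 0-11*, 001-*, 01-0*, 01-1*, 010-*, 011-*, 1-01*, 1-11*, 10-1*, 11-0*, 11-1*, 110-*, 111-*
[col 2] --11, -1-0*, -1-1*, -10-*, -11-*, 0-1-, 01--*, 1--1, 11--*
[col 3] -1--
Prime implicants: --11, -1--, 0-1-, 1--1

--11, 0-1-, 1--1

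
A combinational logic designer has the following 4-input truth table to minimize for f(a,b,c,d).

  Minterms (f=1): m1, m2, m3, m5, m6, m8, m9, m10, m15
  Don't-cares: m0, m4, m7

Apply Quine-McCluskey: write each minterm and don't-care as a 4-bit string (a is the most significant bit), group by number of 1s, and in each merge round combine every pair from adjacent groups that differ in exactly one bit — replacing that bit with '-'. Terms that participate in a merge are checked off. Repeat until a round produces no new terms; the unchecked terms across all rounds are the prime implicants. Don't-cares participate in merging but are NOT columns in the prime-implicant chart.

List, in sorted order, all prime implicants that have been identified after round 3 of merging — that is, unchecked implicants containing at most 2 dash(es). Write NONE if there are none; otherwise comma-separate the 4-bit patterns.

-0-0, -00-, -111

size-2^0 implicants → 0000(✓)  0001(✓)  0010(✓)  0011(✓)  0100(✓)  0101(✓)  0110(✓)  0111(✓)  1000(✓)  1001(✓)  1010(✓)  1111(✓)
size-2^1 implicants → -000(✓)  -001(✓)  -010(✓)  -111  0-00(✓)  0-01(✓)  0-10(✓)  0-11(✓)  00-0(✓)  00-1(✓)  000-(✓)  001-(✓)  01-0(✓)  01-1(✓)  010-(✓)  011-(✓)  10-0(✓)  100-(✓)
size-2^2 implicants → -0-0  -00-  0--0(✓)  0--1(✓)  0-0-(✓)  0-1-(✓)  00--(✓)  01--(✓)
size-2^3 implicants → 0---
Unchecked terms (primes): -0-0, -00-, -111, 0---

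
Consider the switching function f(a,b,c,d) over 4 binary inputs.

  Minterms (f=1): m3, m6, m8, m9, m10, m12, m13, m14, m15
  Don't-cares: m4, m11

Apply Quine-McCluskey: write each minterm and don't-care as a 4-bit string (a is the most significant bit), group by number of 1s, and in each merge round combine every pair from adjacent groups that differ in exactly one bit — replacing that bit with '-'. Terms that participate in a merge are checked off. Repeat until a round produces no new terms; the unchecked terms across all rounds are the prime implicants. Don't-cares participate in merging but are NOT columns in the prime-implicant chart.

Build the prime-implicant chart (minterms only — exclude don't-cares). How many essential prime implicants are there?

[col 0] 0011*, 0100*, 0110*, 1000*, 1001*, 1010*, 1011*, 1100*, 1101*, 1110*, 1111*
[col 1] -011, -100*, -110*, 01-0*, 1-00*, 1-01*, 1-10*, 1-11*, 10-0*, 10-1*, 100-*, 101-*, 11-0*, 11-1*, 110-*, 111-*
[col 2] -1-0, 1--0*, 1--1*, 1-0-*, 1-1-*, 10--*, 11--*
[col 3] 1---
Prime implicants: -011, -1-0, 1---
PI chart (minterm → PIs covering it):
  3 | -011  (sole → essential)
  6 | -1-0  (sole → essential)
  8 | 1---  (sole → essential)
  9 | 1---  (sole → essential)
  10 | 1---  (sole → essential)
  12 | -1-0,1---
  13 | 1---  (sole → essential)
  14 | -1-0,1---
  15 | 1---  (sole → essential)
Essential prime implicants: -011, -1-0, 1---

3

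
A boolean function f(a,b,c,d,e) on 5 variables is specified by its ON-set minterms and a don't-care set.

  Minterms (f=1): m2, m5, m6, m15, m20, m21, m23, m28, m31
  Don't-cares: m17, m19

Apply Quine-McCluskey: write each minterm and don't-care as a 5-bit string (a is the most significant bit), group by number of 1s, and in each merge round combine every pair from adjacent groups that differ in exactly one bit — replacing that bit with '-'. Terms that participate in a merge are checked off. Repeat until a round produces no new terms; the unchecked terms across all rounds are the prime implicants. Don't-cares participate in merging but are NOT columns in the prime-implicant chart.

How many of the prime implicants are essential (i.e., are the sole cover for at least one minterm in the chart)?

Round 0: 00010✓ 00101✓ 00110✓ 01111✓ 10001✓ 10011✓ 10100✓ 10101✓ 10111✓ 11100✓ 11111✓
Round 1: -0101 -1111 00-10 1-100 1-111 10-01✓ 10-11✓ 100-1✓ 101-1✓ 1010-
Round 2: 10--1
PIs = {-0101, -1111, 00-10, 1-100, 1-111, 10--1, 1010-}
Coverage chart:
  m2: 00-10 ←essential
  m5: -0101 ←essential
  m6: 00-10 ←essential
  m15: -1111 ←essential
  m20: 1-100,1010-
  m21: -0101,10--1,1010-
  m23: 1-111,10--1
  m28: 1-100 ←essential
  m31: -1111,1-111
Essential: -0101, -1111, 00-10, 1-100

4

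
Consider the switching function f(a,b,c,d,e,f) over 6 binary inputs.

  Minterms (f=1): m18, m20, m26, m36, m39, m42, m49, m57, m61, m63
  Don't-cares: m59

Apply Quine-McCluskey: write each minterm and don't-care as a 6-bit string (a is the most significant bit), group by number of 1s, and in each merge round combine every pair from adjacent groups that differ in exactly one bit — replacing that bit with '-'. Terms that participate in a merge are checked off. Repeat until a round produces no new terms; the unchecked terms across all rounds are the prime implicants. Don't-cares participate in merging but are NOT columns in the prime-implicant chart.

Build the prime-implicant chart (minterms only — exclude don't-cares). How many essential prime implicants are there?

7

[col 0] 010010*, 010100, 011010*, 100100, 100111, 101010, 110001*, 111001*, 111011*, 111101*, 111111*
[col 1] 01-010, 11-001, 111-01*, 111-11*, 1110-1*, 1111-1*
[col 2] 111--1
Prime implicants: 01-010, 010100, 100100, 100111, 101010, 11-001, 111--1
PI chart (minterm → PIs covering it):
  18 | 01-010  (sole → essential)
  20 | 010100  (sole → essential)
  26 | 01-010  (sole → essential)
  36 | 100100  (sole → essential)
  39 | 100111  (sole → essential)
  42 | 101010  (sole → essential)
  49 | 11-001  (sole → essential)
  57 | 11-001,111--1
  61 | 111--1  (sole → essential)
  63 | 111--1  (sole → essential)
Essential prime implicants: 01-010, 010100, 100100, 100111, 101010, 11-001, 111--1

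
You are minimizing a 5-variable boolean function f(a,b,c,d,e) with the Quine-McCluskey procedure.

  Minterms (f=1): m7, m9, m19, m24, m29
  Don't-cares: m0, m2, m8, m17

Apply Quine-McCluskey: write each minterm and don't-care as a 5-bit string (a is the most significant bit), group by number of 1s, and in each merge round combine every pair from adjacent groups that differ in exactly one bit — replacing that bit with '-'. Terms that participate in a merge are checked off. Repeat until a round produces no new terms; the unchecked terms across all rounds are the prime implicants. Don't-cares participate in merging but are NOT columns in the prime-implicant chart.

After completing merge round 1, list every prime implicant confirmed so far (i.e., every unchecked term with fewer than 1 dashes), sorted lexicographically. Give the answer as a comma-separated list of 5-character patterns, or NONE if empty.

[col 0] 00000*, 00010*, 00111, 01000*, 01001*, 10001*, 10011*, 11000*, 11101
[col 1] -1000, 0-000, 000-0, 0100-, 100-1
Prime implicants: -1000, 0-000, 000-0, 00111, 0100-, 100-1, 11101

00111, 11101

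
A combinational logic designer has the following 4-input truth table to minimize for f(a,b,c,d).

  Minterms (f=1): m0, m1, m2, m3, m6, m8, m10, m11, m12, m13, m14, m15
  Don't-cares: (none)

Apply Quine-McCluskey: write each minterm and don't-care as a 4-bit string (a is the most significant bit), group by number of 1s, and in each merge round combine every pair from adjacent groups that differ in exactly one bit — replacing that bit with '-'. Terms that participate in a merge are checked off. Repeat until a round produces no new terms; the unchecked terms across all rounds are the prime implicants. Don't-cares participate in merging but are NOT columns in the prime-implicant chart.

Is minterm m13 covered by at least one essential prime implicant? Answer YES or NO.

size-2^0 implicants → 0000(✓)  0001(✓)  0010(✓)  0011(✓)  0110(✓)  1000(✓)  1010(✓)  1011(✓)  1100(✓)  1101(✓)  1110(✓)  1111(✓)
size-2^1 implicants → -000(✓)  -010(✓)  -011(✓)  -110(✓)  0-10(✓)  00-0(✓)  00-1(✓)  000-(✓)  001-(✓)  1-00(✓)  1-10(✓)  1-11(✓)  10-0(✓)  101-(✓)  11-0(✓)  11-1(✓)  110-(✓)  111-(✓)
size-2^2 implicants → --10  -0-0  -01-  00--  1--0  1-1-  11--
Unchecked terms (primes): --10, -0-0, -01-, 00--, 1--0, 1-1-, 11--
Minterm coverage:
  m0 ⊆ -0-0,00--
  m1 ⊆ 00-- [E]
  m2 ⊆ --10,-0-0,-01-,00--
  m3 ⊆ -01-,00--
  m6 ⊆ --10 [E]
  m8 ⊆ -0-0,1--0
  m10 ⊆ --10,-0-0,-01-,1--0,1-1-
  m11 ⊆ -01-,1-1-
  m12 ⊆ 1--0,11--
  m13 ⊆ 11-- [E]
  m14 ⊆ --10,1--0,1-1-,11--
  m15 ⊆ 1-1-,11--
E = {--10, 00--, 11--}

YES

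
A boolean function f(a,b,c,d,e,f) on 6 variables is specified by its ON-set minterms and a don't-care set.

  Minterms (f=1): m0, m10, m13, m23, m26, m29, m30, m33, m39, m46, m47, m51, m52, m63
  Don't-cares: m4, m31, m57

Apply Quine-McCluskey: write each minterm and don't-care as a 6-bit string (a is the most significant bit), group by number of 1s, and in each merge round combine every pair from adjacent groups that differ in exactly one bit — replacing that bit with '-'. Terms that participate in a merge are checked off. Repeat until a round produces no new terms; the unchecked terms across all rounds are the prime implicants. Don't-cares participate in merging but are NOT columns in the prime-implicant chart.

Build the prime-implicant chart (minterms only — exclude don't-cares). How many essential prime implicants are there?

9

size-2^0 implicants → 000000(✓)  000100(✓)  001010(✓)  001101(✓)  010111(✓)  011010(✓)  011101(✓)  011110(✓)  011111(✓)  100001  100111(✓)  101110(✓)  101111(✓)  110011  110100  111001  111111(✓)
size-2^1 implicants → -11111  0-1010  0-1101  000-00  01-111  011-10  0111-1  01111-  1-1111  10-111  10111-
Unchecked terms (primes): -11111, 0-1010, 0-1101, 000-00, 01-111, 011-10, 0111-1, 01111-, 1-1111, 10-111, 100001, 10111-, 110011, 110100, 111001
Minterm coverage:
  m0 ⊆ 000-00 [E]
  m10 ⊆ 0-1010 [E]
  m13 ⊆ 0-1101 [E]
  m23 ⊆ 01-111 [E]
  m26 ⊆ 0-1010,011-10
  m29 ⊆ 0-1101,0111-1
  m30 ⊆ 011-10,01111-
  m33 ⊆ 100001 [E]
  m39 ⊆ 10-111 [E]
  m46 ⊆ 10111- [E]
  m47 ⊆ 1-1111,10-111,10111-
  m51 ⊆ 110011 [E]
  m52 ⊆ 110100 [E]
  m63 ⊆ -11111,1-1111
E = {0-1010, 0-1101, 000-00, 01-111, 10-111, 100001, 10111-, 110011, 110100}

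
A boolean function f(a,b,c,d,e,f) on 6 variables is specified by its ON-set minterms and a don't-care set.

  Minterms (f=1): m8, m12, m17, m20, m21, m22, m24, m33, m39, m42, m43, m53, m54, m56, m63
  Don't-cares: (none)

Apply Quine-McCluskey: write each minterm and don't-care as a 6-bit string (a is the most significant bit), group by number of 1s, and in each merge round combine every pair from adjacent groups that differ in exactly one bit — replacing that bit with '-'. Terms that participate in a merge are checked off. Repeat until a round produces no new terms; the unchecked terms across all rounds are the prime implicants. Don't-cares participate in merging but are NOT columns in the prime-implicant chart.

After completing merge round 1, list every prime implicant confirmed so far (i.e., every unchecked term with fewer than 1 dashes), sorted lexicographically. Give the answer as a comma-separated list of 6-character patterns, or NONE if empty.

100001, 100111, 111111

size-2^0 implicants → 001000(✓)  001100(✓)  010001(✓)  010100(✓)  010101(✓)  010110(✓)  011000(✓)  100001  100111  101010(✓)  101011(✓)  110101(✓)  110110(✓)  111000(✓)  111111
size-2^1 implicants → -10101  -10110  -11000  0-1000  001-00  010-01  0101-0  01010-  10101-
Unchecked terms (primes): -10101, -10110, -11000, 0-1000, 001-00, 010-01, 0101-0, 01010-, 100001, 100111, 10101-, 111111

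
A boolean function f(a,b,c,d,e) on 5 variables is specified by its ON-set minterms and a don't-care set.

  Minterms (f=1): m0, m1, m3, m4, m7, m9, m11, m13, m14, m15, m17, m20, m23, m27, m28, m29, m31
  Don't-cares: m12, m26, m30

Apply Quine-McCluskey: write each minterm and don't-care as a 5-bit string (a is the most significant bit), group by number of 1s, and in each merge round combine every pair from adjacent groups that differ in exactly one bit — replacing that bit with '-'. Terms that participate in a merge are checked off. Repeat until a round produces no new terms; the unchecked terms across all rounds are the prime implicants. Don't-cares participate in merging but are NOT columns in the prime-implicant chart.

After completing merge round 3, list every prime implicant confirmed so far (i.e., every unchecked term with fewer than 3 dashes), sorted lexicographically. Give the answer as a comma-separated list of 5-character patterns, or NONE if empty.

--100, --111, -0001, -1-11, 0--11, 0-0-1, 00-00, 0000-, 01--1, 11-1-

[col 0] 00000*, 00001*, 00011*, 00100*, 00111*, 01001*, 01011*, 01100*, 01101*, 01110*, 01111*, 10001*, 10100*, 10111*, 11010*, 11011*, 11100*, 11101*, 11110*, 11111*
[col 1] -0001, -0100*, -0111*, -1011*, -1100*, -1101*, -1110*, -1111*, 0-001*, 0-011*, 0-100*, 0-111*, 00-00, 00-11*, 000-1*, 0000-, 01-01*, 01-11*, 010-1*, 011-0*, 011-1*, 0110-*, 0111-*, 1-100*, 1-111*, 11-10*, 11-11*, 1101-*, 111-0*, 111-1*, 1110-*, 1111-*
[col 2] --100, --111, -1-11, -11-0*, -11-1*, -110-*, -111-*, 0--11, 0-0-1, 01--1, 011--*, 11-1-, 111--*
[col 3] -11--
Prime implicants: --100, --111, -0001, -1-11, -11--, 0--11, 0-0-1, 00-00, 0000-, 01--1, 11-1-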